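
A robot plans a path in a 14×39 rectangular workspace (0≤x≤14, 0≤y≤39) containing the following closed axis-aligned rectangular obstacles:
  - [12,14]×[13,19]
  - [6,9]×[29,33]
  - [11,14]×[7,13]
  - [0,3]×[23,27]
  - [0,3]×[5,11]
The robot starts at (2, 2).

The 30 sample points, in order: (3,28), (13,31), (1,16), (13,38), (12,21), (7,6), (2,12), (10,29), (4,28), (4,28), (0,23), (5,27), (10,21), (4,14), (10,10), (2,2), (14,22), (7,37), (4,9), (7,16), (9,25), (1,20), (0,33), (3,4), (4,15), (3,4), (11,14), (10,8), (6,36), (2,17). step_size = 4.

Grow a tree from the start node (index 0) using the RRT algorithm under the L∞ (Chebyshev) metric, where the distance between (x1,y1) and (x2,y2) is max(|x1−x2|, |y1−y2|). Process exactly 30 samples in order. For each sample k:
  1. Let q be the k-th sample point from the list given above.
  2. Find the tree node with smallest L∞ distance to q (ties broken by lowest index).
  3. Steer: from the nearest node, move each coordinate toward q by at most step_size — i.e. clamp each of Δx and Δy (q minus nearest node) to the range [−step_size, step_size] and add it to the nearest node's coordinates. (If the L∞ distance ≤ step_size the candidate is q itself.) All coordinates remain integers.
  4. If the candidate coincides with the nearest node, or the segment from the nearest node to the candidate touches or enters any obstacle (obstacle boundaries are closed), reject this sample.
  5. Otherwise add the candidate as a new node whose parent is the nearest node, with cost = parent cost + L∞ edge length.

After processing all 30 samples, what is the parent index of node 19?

1. q=(3,28) nearest=0 d=26 new=(3,6) → blocked by [0,3]×[5,11], reject
2. q=(13,31) nearest=0 d=29 new=(6,6) → add node 1 parent=0 cost=4
3. q=(1,16) nearest=1 d=10 new=(2,10) → blocked by [0,3]×[5,11], reject
4. q=(13,38) nearest=1 d=32 new=(10,10) → add node 2 parent=1 cost=8
5. q=(12,21) nearest=2 d=11 new=(12,14) → blocked by [12,14]×[13,19], reject
6. q=(7,6) nearest=1 d=1 new=(7,6) → add node 3 parent=1 cost=5
7. q=(2,12) nearest=1 d=6 new=(2,10) → blocked by [0,3]×[5,11], reject
8. q=(10,29) nearest=2 d=19 new=(10,14) → add node 4 parent=2 cost=12
9. q=(4,28) nearest=4 d=14 new=(6,18) → add node 5 parent=4 cost=16
10. q=(4,28) nearest=5 d=10 new=(4,22) → add node 6 parent=5 cost=20
11. q=(0,23) nearest=6 d=4 new=(0,23) → blocked by [0,3]×[23,27], reject
12. q=(5,27) nearest=6 d=5 new=(5,26) → add node 7 parent=6 cost=24
13. q=(10,21) nearest=5 d=4 new=(10,21) → add node 8 parent=5 cost=20
14. q=(4,14) nearest=5 d=4 new=(4,14) → add node 9 parent=5 cost=20
15. q=(10,10) nearest=2 d=0 → coincident, reject
16. q=(2,2) nearest=0 d=0 → coincident, reject
17. q=(14,22) nearest=8 d=4 new=(14,22) → add node 10 parent=8 cost=24
18. q=(7,37) nearest=7 d=11 new=(7,30) → blocked by [6,9]×[29,33], reject
19. q=(4,9) nearest=1 d=3 new=(4,9) → add node 11 parent=1 cost=7
20. q=(7,16) nearest=5 d=2 new=(7,16) → add node 12 parent=5 cost=18
21. q=(9,25) nearest=7 d=4 new=(9,25) → add node 13 parent=7 cost=28
22. q=(1,20) nearest=6 d=3 new=(1,20) → add node 14 parent=6 cost=23
23. q=(0,33) nearest=7 d=7 new=(1,30) → add node 15 parent=7 cost=28
24. q=(3,4) nearest=0 d=2 new=(3,4) → add node 16 parent=0 cost=2
25. q=(4,15) nearest=9 d=1 new=(4,15) → add node 17 parent=9 cost=21
26. q=(3,4) nearest=16 d=0 → coincident, reject
27. q=(11,14) nearest=4 d=1 new=(11,14) → add node 18 parent=4 cost=13
28. q=(10,8) nearest=2 d=2 new=(10,8) → add node 19 parent=2 cost=10
29. q=(6,36) nearest=15 d=6 new=(5,34) → add node 20 parent=15 cost=32
30. q=(2,17) nearest=17 d=2 new=(2,17) → add node 21 parent=17 cost=23

Parent of node 19: 2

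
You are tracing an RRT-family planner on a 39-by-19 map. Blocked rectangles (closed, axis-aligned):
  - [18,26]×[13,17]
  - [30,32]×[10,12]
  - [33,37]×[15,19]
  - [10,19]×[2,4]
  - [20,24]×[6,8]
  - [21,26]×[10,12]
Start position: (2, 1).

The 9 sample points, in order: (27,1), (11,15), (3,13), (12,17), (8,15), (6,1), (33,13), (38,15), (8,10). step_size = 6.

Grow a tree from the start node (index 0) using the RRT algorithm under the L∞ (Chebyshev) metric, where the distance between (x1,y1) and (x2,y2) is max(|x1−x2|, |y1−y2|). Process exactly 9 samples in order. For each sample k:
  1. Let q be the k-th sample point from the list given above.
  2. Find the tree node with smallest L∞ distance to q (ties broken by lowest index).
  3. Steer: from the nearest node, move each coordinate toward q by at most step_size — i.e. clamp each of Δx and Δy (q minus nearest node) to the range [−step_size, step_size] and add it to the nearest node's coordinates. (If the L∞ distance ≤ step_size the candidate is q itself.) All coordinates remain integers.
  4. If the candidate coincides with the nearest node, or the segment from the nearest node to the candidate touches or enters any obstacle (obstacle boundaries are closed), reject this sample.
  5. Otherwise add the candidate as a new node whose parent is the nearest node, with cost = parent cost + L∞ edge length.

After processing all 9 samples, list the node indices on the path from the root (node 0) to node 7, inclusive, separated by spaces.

Path: 0 2 3 4 7

1. q=(27,1) nearest=0 d=25 new=(8,1) → add node 1 parent=0 cost=6
2. q=(11,15) nearest=0 d=14 new=(8,7) → add node 2 parent=0 cost=6
3. q=(3,13) nearest=2 d=6 new=(3,13) → add node 3 parent=2 cost=12
4. q=(12,17) nearest=3 d=9 new=(9,17) → add node 4 parent=3 cost=18
5. q=(8,15) nearest=4 d=2 new=(8,15) → add node 5 parent=4 cost=20
6. q=(6,1) nearest=1 d=2 new=(6,1) → add node 6 parent=1 cost=8
7. q=(33,13) nearest=4 d=24 new=(15,13) → add node 7 parent=4 cost=24
8. q=(38,15) nearest=7 d=23 new=(21,15) → blocked by [18,26]×[13,17], reject
9. q=(8,10) nearest=2 d=3 new=(8,10) → add node 8 parent=2 cost=9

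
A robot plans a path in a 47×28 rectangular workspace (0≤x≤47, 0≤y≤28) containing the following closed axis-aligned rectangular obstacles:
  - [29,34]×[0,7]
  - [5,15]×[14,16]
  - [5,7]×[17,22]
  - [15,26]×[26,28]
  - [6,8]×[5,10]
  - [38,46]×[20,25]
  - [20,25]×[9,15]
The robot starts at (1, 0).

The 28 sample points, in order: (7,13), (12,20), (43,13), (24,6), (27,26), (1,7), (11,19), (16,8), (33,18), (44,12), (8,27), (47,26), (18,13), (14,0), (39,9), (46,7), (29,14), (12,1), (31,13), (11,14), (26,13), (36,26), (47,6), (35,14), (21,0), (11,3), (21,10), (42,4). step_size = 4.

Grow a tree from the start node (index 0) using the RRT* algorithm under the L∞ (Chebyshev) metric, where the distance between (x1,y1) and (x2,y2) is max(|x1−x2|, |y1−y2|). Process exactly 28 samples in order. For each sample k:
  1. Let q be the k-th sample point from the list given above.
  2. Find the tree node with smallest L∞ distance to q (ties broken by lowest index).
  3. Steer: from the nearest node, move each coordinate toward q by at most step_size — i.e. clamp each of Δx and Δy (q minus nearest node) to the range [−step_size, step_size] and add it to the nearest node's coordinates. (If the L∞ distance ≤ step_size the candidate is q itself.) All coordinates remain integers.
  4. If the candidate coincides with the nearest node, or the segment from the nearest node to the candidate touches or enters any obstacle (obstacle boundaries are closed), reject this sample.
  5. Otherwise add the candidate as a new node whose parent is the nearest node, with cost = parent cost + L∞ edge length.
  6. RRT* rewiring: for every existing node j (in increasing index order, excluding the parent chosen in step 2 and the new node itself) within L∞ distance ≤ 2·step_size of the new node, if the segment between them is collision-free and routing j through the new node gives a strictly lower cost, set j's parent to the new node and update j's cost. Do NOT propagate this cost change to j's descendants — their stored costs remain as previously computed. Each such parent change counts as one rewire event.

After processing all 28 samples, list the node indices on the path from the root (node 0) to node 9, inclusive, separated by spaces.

Path: 0 1 4 5 6 8 9

1. q=(7,13) nearest=0 d=13 new=(5,4) → add node 1 parent=0 cost=4
2. q=(12,20) nearest=1 d=16 new=(9,8) → blocked by [6,8]×[5,10], reject
3. q=(43,13) nearest=1 d=38 new=(9,8) → blocked by [6,8]×[5,10], reject
4. q=(24,6) nearest=1 d=19 new=(9,6) → blocked by [6,8]×[5,10], reject
5. q=(27,26) nearest=1 d=22 new=(9,8) → blocked by [6,8]×[5,10], reject
6. q=(1,7) nearest=1 d=4 new=(1,7) → add node 2 parent=1 cost=8
7. q=(11,19) nearest=2 d=12 new=(5,11) → add node 3 parent=2 cost=12
8. q=(16,8) nearest=1 d=11 new=(9,8) → blocked by [6,8]×[5,10], reject
9. q=(33,18) nearest=1 d=28 new=(9,8) → blocked by [6,8]×[5,10], reject
10. q=(44,12) nearest=1 d=39 new=(9,8) → blocked by [6,8]×[5,10], reject
11. q=(8,27) nearest=3 d=16 new=(8,15) → blocked by [5,15]×[14,16], reject
12. q=(47,26) nearest=1 d=42 new=(9,8) → blocked by [6,8]×[5,10], reject
13. q=(18,13) nearest=1 d=13 new=(9,8) → blocked by [6,8]×[5,10], reject
14. q=(14,0) nearest=1 d=9 new=(9,0) → add node 4 parent=1 cost=8
15. q=(39,9) nearest=4 d=30 new=(13,4) → add node 5 parent=4 cost=12
16. q=(46,7) nearest=5 d=33 new=(17,7) → add node 6 parent=5 cost=16
17. q=(29,14) nearest=6 d=12 new=(21,11) → blocked by [20,25]×[9,15], reject
18. q=(12,1) nearest=4 d=3 new=(12,1) → add node 7 parent=4 cost=11
19. q=(31,13) nearest=6 d=14 new=(21,11) → blocked by [20,25]×[9,15], reject
20. q=(11,14) nearest=3 d=6 new=(9,14) → blocked by [5,15]×[14,16], reject
21. q=(26,13) nearest=6 d=9 new=(21,11) → blocked by [20,25]×[9,15], reject
22. q=(36,26) nearest=6 d=19 new=(21,11) → blocked by [20,25]×[9,15], reject
23. q=(47,6) nearest=6 d=30 new=(21,6) → add node 8 parent=6 cost=20
24. q=(35,14) nearest=8 d=14 new=(25,10) → blocked by [20,25]×[9,15], reject
25. q=(21,0) nearest=8 d=6 new=(21,2) → add node 9 parent=8 cost=24
26. q=(11,3) nearest=5 d=2 new=(11,3) → add node 10 parent=5 cost=14
27. q=(21,10) nearest=6 d=4 new=(21,10) → blocked by [20,25]×[9,15], reject
28. q=(42,4) nearest=8 d=21 new=(25,4) → add node 11 parent=8 cost=24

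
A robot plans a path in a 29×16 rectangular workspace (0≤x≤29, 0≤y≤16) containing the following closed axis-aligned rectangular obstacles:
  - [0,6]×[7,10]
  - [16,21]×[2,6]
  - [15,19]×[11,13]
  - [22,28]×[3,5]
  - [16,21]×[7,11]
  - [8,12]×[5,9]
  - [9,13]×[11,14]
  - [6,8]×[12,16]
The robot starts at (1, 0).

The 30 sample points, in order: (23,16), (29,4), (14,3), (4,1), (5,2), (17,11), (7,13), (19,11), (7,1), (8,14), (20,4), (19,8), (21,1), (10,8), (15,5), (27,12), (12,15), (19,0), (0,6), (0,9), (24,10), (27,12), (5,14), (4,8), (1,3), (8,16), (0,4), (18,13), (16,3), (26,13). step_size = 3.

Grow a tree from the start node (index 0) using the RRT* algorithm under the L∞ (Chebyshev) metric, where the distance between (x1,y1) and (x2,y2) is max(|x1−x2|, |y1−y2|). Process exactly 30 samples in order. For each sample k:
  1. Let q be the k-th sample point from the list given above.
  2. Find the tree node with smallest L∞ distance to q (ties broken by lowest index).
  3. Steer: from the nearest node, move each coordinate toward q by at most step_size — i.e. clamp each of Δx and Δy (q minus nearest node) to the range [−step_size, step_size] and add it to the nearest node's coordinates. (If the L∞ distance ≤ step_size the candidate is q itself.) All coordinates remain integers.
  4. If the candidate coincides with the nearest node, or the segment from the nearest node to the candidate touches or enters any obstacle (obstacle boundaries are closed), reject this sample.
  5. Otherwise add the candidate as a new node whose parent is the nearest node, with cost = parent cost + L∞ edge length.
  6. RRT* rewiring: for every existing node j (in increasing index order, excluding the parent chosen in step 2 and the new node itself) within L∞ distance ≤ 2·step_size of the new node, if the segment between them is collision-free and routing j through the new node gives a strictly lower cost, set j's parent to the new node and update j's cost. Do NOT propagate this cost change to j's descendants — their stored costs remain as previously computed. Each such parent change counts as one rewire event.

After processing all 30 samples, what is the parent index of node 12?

1. q=(23,16) nearest=0 d=22 new=(4,3) → add node 1 parent=0 cost=3
2. q=(29,4) nearest=1 d=25 new=(7,4) → add node 2 parent=1 cost=6
3. q=(14,3) nearest=2 d=7 new=(10,3) → add node 3 parent=2 cost=9
4. q=(4,1) nearest=1 d=2 new=(4,1) → add node 4 parent=1 cost=5
5. q=(5,2) nearest=1 d=1 new=(5,2) → add node 5 parent=1 cost=4
6. q=(17,11) nearest=3 d=8 new=(13,6) → blocked by [8,12]×[5,9], reject
7. q=(7,13) nearest=2 d=9 new=(7,7) → add node 6 parent=2 cost=9
8. q=(19,11) nearest=3 d=9 new=(13,6) → blocked by [8,12]×[5,9], reject
9. q=(7,1) nearest=5 d=2 new=(7,1) → add node 7 parent=5 cost=6
10. q=(8,14) nearest=6 d=7 new=(8,10) → add node 8 parent=6 cost=12
11. q=(20,4) nearest=3 d=10 new=(13,4) → add node 9 parent=3 cost=12
12. q=(19,8) nearest=9 d=6 new=(16,7) → blocked by [16,21]×[7,11], reject
13. q=(21,1) nearest=9 d=8 new=(16,1) → add node 10 parent=9 cost=15
14. q=(10,8) nearest=8 d=2 new=(10,8) → blocked by [8,12]×[5,9], reject
15. q=(15,5) nearest=9 d=2 new=(15,5) → add node 11 parent=9 cost=14
16. q=(27,12) nearest=10 d=11 new=(19,4) → blocked by [16,21]×[2,6], reject
17. q=(12,15) nearest=8 d=5 new=(11,13) → blocked by [9,13]×[11,14], reject
18. q=(19,0) nearest=10 d=3 new=(19,0) → add node 12 parent=10 cost=18
19. q=(0,6) nearest=1 d=4 new=(1,6) → add node 13 parent=1 cost=6
20. q=(0,9) nearest=13 d=3 new=(0,9) → blocked by [0,6]×[7,10], reject
21. q=(24,10) nearest=10 d=9 new=(19,4) → blocked by [16,21]×[2,6], reject
22. q=(27,12) nearest=10 d=11 new=(19,4) → blocked by [16,21]×[2,6], reject
23. q=(5,14) nearest=8 d=4 new=(5,13) → blocked by [6,8]×[12,16], reject
24. q=(4,8) nearest=6 d=3 new=(4,8) → blocked by [0,6]×[7,10], reject
25. q=(1,3) nearest=0 d=3 new=(1,3) → add node 14 parent=0 cost=3
26. q=(8,16) nearest=8 d=6 new=(8,13) → blocked by [6,8]×[12,16], reject
27. q=(0,4) nearest=14 d=1 new=(0,4) → add node 15 parent=14 cost=4
28. q=(18,13) nearest=11 d=8 new=(18,8) → blocked by [16,21]×[2,6], reject
29. q=(16,3) nearest=10 d=2 new=(16,3) → blocked by [16,21]×[2,6], reject
30. q=(26,13) nearest=11 d=11 new=(18,8) → blocked by [16,21]×[2,6], reject

Parent of node 12: 10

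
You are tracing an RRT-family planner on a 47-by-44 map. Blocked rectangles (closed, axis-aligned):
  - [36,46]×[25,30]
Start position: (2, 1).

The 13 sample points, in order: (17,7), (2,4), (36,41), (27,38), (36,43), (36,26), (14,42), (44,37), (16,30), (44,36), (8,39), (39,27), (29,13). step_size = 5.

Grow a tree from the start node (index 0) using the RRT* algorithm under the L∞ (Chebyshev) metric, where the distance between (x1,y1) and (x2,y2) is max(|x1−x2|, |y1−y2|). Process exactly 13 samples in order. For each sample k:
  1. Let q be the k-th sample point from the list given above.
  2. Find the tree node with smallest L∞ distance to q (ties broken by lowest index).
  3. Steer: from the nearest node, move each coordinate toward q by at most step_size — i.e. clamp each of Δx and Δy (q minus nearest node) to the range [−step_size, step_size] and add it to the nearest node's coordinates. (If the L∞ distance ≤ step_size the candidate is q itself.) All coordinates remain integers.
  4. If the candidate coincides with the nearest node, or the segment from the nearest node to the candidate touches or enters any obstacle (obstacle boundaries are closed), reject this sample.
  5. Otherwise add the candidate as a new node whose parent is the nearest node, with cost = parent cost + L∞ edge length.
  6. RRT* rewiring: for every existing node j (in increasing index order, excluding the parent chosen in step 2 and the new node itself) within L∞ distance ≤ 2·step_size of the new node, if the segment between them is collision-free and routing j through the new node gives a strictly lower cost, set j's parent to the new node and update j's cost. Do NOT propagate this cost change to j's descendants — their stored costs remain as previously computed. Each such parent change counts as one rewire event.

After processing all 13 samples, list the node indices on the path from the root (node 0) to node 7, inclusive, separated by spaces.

Path: 0 1 3 4 5 6 7

1. q=(17,7) nearest=0 d=15 new=(7,6) → add node 1 parent=0 cost=5
2. q=(2,4) nearest=0 d=3 new=(2,4) → add node 2 parent=0 cost=3
3. q=(36,41) nearest=1 d=35 new=(12,11) → add node 3 parent=1 cost=10
4. q=(27,38) nearest=3 d=27 new=(17,16) → add node 4 parent=3 cost=15
5. q=(36,43) nearest=4 d=27 new=(22,21) → add node 5 parent=4 cost=20
6. q=(36,26) nearest=5 d=14 new=(27,26) → add node 6 parent=5 cost=25
7. q=(14,42) nearest=6 d=16 new=(22,31) → add node 7 parent=6 cost=30
8. q=(44,37) nearest=6 d=17 new=(32,31) → add node 8 parent=6 cost=30
9. q=(16,30) nearest=7 d=6 new=(17,30) → add node 9 parent=7 cost=35
10. q=(44,36) nearest=8 d=12 new=(37,36) → add node 10 parent=8 cost=35
11. q=(8,39) nearest=9 d=9 new=(12,35) → add node 11 parent=9 cost=40
12. q=(39,27) nearest=8 d=7 new=(37,27) → blocked by [36,46]×[25,30], reject
13. q=(29,13) nearest=5 d=8 new=(27,16) → add node 12 parent=5 cost=25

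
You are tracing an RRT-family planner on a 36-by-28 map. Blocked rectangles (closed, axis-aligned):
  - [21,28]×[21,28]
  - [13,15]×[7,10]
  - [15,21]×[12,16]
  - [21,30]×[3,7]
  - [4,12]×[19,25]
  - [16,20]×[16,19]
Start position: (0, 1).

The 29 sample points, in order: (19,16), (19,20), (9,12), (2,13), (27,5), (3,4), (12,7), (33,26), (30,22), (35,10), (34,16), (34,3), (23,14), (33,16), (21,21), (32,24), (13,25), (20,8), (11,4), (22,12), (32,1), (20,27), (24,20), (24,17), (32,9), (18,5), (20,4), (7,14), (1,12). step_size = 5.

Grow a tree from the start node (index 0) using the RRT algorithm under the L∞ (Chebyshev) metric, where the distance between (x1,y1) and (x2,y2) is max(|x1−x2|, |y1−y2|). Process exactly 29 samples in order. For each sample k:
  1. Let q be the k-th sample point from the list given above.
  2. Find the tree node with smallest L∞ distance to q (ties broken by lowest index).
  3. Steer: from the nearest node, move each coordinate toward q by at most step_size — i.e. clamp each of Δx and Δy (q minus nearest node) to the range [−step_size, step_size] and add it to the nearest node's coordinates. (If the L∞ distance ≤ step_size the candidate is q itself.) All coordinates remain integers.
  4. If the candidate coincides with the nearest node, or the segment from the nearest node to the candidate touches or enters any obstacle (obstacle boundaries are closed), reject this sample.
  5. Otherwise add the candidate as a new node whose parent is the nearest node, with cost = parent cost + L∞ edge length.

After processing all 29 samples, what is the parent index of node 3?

1. q=(19,16) nearest=0 d=19 new=(5,6) → add node 1 parent=0 cost=5
2. q=(19,20) nearest=1 d=14 new=(10,11) → add node 2 parent=1 cost=10
3. q=(9,12) nearest=2 d=1 new=(9,12) → add node 3 parent=2 cost=11
4. q=(2,13) nearest=1 d=7 new=(2,11) → add node 4 parent=1 cost=10
5. q=(27,5) nearest=2 d=17 new=(15,6) → blocked by [13,15]×[7,10], reject
6. q=(3,4) nearest=1 d=2 new=(3,4) → add node 5 parent=1 cost=7
7. q=(12,7) nearest=2 d=4 new=(12,7) → add node 6 parent=2 cost=14
8. q=(33,26) nearest=6 d=21 new=(17,12) → blocked by [13,15]×[7,10], reject
9. q=(30,22) nearest=6 d=18 new=(17,12) → blocked by [13,15]×[7,10], reject
10. q=(35,10) nearest=6 d=23 new=(17,10) → blocked by [13,15]×[7,10], reject
11. q=(34,16) nearest=6 d=22 new=(17,12) → blocked by [13,15]×[7,10], reject
12. q=(34,3) nearest=6 d=22 new=(17,3) → add node 7 parent=6 cost=19
13. q=(23,14) nearest=6 d=11 new=(17,12) → blocked by [13,15]×[7,10], reject
14. q=(33,16) nearest=7 d=16 new=(22,8) → blocked by [21,30]×[3,7], reject
15. q=(21,21) nearest=2 d=11 new=(15,16) → blocked by [15,21]×[12,16], reject
16. q=(32,24) nearest=6 d=20 new=(17,12) → blocked by [13,15]×[7,10], reject
17. q=(13,25) nearest=3 d=13 new=(13,17) → add node 8 parent=3 cost=16
18. q=(20,8) nearest=7 d=5 new=(20,8) → add node 9 parent=7 cost=24
19. q=(11,4) nearest=6 d=3 new=(11,4) → add node 10 parent=6 cost=17
20. q=(22,12) nearest=9 d=4 new=(22,12) → add node 11 parent=9 cost=28
21. q=(32,1) nearest=11 d=11 new=(27,7) → blocked by [21,30]×[3,7], reject
22. q=(20,27) nearest=8 d=10 new=(18,22) → add node 12 parent=8 cost=21
23. q=(24,20) nearest=12 d=6 new=(23,20) → add node 13 parent=12 cost=26
24. q=(24,17) nearest=13 d=3 new=(24,17) → add node 14 parent=13 cost=29
25. q=(32,9) nearest=14 d=8 new=(29,12) → add node 15 parent=14 cost=34
26. q=(18,5) nearest=7 d=2 new=(18,5) → add node 16 parent=7 cost=21
27. q=(20,4) nearest=16 d=2 new=(20,4) → add node 17 parent=16 cost=23
28. q=(7,14) nearest=3 d=2 new=(7,14) → add node 18 parent=3 cost=13
29. q=(1,12) nearest=4 d=1 new=(1,12) → add node 19 parent=4 cost=11

Parent of node 3: 2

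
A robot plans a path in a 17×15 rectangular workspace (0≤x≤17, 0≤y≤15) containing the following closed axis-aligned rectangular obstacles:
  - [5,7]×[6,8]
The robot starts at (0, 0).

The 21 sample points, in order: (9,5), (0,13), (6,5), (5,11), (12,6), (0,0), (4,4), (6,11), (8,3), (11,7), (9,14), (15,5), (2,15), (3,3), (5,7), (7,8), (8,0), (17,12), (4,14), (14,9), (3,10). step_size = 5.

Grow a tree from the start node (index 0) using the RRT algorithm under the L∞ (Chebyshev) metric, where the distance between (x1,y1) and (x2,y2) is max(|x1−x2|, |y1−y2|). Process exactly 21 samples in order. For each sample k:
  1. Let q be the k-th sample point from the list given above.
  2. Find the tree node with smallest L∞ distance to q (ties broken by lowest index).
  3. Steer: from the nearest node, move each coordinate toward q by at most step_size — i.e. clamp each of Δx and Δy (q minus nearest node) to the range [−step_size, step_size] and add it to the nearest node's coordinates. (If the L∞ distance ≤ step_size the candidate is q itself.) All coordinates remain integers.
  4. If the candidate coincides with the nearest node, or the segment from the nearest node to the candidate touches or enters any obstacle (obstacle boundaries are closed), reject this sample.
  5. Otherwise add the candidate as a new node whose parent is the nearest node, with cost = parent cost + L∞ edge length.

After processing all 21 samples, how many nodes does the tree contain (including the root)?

1. q=(9,5) nearest=0 d=9 new=(5,5) → add node 1 parent=0 cost=5
2. q=(0,13) nearest=1 d=8 new=(0,10) → add node 2 parent=1 cost=10
3. q=(6,5) nearest=1 d=1 new=(6,5) → add node 3 parent=1 cost=6
4. q=(5,11) nearest=2 d=5 new=(5,11) → add node 4 parent=2 cost=15
5. q=(12,6) nearest=3 d=6 new=(11,6) → add node 5 parent=3 cost=11
6. q=(0,0) nearest=0 d=0 → coincident, reject
7. q=(4,4) nearest=1 d=1 new=(4,4) → add node 6 parent=1 cost=6
8. q=(6,11) nearest=4 d=1 new=(6,11) → add node 7 parent=4 cost=16
9. q=(8,3) nearest=3 d=2 new=(8,3) → add node 8 parent=3 cost=8
10. q=(11,7) nearest=5 d=1 new=(11,7) → add node 9 parent=5 cost=12
11. q=(9,14) nearest=7 d=3 new=(9,14) → add node 10 parent=7 cost=19
12. q=(15,5) nearest=5 d=4 new=(15,5) → add node 11 parent=5 cost=15
13. q=(2,15) nearest=4 d=4 new=(2,15) → add node 12 parent=4 cost=19
14. q=(3,3) nearest=6 d=1 new=(3,3) → add node 13 parent=6 cost=7
15. q=(5,7) nearest=1 d=2 new=(5,7) → blocked by [5,7]×[6,8], reject
16. q=(7,8) nearest=1 d=3 new=(7,8) → blocked by [5,7]×[6,8], reject
17. q=(8,0) nearest=8 d=3 new=(8,0) → add node 14 parent=8 cost=11
18. q=(17,12) nearest=5 d=6 new=(16,11) → add node 15 parent=5 cost=16
19. q=(4,14) nearest=12 d=2 new=(4,14) → add node 16 parent=12 cost=21
20. q=(14,9) nearest=15 d=2 new=(14,9) → add node 17 parent=15 cost=18
21. q=(3,10) nearest=4 d=2 new=(3,10) → add node 18 parent=4 cost=17

Node count: 19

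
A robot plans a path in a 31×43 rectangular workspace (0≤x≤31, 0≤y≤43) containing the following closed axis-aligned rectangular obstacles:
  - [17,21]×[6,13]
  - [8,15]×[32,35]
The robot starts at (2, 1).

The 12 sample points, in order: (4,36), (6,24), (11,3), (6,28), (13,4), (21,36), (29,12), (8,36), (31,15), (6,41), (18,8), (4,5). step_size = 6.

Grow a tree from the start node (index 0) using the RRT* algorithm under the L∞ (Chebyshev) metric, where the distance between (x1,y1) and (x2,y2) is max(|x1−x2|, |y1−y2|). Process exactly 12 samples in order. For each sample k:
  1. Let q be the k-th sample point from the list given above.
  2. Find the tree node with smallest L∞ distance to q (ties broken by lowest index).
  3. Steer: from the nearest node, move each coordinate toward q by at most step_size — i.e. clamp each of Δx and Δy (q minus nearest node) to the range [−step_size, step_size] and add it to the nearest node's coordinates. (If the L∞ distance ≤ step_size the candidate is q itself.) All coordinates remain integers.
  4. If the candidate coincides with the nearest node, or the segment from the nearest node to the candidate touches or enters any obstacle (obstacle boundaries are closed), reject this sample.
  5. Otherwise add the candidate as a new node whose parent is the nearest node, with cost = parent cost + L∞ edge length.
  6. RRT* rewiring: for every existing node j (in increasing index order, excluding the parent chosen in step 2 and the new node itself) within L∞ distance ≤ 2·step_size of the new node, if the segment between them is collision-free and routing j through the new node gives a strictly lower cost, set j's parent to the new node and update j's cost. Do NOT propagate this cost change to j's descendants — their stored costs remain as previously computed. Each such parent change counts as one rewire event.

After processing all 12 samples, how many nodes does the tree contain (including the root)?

1. q=(4,36) nearest=0 d=35 new=(4,7) → add node 1 parent=0 cost=6
2. q=(6,24) nearest=1 d=17 new=(6,13) → add node 2 parent=1 cost=12
3. q=(11,3) nearest=1 d=7 new=(10,3) → add node 3 parent=1 cost=12
4. q=(6,28) nearest=2 d=15 new=(6,19) → add node 4 parent=2 cost=18
5. q=(13,4) nearest=3 d=3 new=(13,4) → add node 5 parent=3 cost=15
6. q=(21,36) nearest=4 d=17 new=(12,25) → add node 6 parent=4 cost=24
7. q=(29,12) nearest=5 d=16 new=(19,10) → blocked by [17,21]×[6,13], reject
8. q=(8,36) nearest=6 d=11 new=(8,31) → add node 7 parent=6 cost=30
9. q=(31,15) nearest=5 d=18 new=(19,10) → blocked by [17,21]×[6,13], reject
10. q=(6,41) nearest=7 d=10 new=(6,37) → add node 8 parent=7 cost=36
11. q=(18,8) nearest=5 d=5 new=(18,8) → blocked by [17,21]×[6,13], reject
12. q=(4,5) nearest=1 d=2 new=(4,5) → add node 9 parent=1 cost=8

Node count: 10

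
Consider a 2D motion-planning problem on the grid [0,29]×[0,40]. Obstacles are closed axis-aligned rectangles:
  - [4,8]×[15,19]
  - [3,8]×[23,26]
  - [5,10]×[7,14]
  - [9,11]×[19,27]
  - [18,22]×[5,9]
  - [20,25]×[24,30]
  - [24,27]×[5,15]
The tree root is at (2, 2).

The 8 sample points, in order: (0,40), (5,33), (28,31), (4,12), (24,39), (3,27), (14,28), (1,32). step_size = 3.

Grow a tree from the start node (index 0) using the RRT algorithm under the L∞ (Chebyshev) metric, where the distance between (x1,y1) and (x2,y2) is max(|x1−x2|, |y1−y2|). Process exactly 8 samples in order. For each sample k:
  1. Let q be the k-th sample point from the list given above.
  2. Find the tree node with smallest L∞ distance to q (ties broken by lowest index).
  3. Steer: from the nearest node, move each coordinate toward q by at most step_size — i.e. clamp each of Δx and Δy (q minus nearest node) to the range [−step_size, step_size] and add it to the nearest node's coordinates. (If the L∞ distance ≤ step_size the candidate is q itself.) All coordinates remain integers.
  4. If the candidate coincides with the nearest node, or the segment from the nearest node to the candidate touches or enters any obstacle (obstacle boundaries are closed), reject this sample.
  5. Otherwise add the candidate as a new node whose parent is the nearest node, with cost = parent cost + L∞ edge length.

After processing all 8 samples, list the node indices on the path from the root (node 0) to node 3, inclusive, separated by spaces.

Path: 0 1 2 3

1. q=(0,40) nearest=0 d=38 new=(0,5) → add node 1 parent=0 cost=3
2. q=(5,33) nearest=1 d=28 new=(3,8) → add node 2 parent=1 cost=6
3. q=(28,31) nearest=2 d=25 new=(6,11) → blocked by [5,10]×[7,14], reject
4. q=(4,12) nearest=2 d=4 new=(4,11) → add node 3 parent=2 cost=9
5. q=(24,39) nearest=3 d=28 new=(7,14) → blocked by [5,10]×[7,14], reject
6. q=(3,27) nearest=3 d=16 new=(3,14) → add node 4 parent=3 cost=12
7. q=(14,28) nearest=4 d=14 new=(6,17) → blocked by [4,8]×[15,19], reject
8. q=(1,32) nearest=4 d=18 new=(1,17) → add node 5 parent=4 cost=15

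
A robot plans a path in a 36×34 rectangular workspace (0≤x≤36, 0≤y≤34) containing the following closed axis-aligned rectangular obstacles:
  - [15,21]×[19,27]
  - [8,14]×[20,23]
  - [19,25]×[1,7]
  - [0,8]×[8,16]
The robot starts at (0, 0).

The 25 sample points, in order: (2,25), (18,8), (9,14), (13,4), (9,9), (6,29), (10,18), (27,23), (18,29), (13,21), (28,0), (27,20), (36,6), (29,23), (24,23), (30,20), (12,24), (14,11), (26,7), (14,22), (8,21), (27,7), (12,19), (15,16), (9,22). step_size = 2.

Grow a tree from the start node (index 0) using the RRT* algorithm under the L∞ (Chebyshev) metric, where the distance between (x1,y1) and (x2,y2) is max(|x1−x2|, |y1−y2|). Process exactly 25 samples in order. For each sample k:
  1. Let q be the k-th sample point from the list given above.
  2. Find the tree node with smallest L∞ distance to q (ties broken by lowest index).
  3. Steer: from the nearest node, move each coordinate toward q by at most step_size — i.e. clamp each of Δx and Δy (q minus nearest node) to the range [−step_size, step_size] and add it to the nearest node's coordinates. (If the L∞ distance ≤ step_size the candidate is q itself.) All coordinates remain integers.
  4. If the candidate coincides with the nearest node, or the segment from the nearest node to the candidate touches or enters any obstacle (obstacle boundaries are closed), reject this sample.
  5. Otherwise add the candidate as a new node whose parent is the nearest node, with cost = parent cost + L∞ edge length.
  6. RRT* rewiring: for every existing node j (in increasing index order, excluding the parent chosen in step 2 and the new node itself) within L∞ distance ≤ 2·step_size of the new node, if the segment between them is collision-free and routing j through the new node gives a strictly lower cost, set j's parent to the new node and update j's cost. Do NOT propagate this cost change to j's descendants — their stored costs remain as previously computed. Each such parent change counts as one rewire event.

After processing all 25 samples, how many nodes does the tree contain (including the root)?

1. q=(2,25) nearest=0 d=25 new=(2,2) → add node 1 parent=0 cost=2
2. q=(18,8) nearest=1 d=16 new=(4,4) → add node 2 parent=1 cost=4
3. q=(9,14) nearest=2 d=10 new=(6,6) → add node 3 parent=2 cost=6
4. q=(13,4) nearest=3 d=7 new=(8,4) → add node 4 parent=3 cost=8
5. q=(9,9) nearest=3 d=3 new=(8,8) → blocked by [0,8]×[8,16], reject
6. q=(6,29) nearest=3 d=23 new=(6,8) → blocked by [0,8]×[8,16], reject
7. q=(10,18) nearest=3 d=12 new=(8,8) → blocked by [0,8]×[8,16], reject
8. q=(27,23) nearest=4 d=19 new=(10,6) → add node 5 parent=4 cost=10
9. q=(18,29) nearest=3 d=23 new=(8,8) → blocked by [0,8]×[8,16], reject
10. q=(13,21) nearest=3 d=15 new=(8,8) → blocked by [0,8]×[8,16], reject
11. q=(28,0) nearest=5 d=18 new=(12,4) → add node 6 parent=5 cost=12
12. q=(27,20) nearest=6 d=16 new=(14,6) → add node 7 parent=6 cost=14
13. q=(36,6) nearest=7 d=22 new=(16,6) → add node 8 parent=7 cost=16
14. q=(29,23) nearest=7 d=17 new=(16,8) → add node 9 parent=7 cost=16
15. q=(24,23) nearest=9 d=15 new=(18,10) → add node 10 parent=9 cost=18
16. q=(30,20) nearest=10 d=12 new=(20,12) → add node 11 parent=10 cost=20
17. q=(12,24) nearest=11 d=12 new=(18,14) → add node 12 parent=11 cost=22
18. q=(14,11) nearest=9 d=3 new=(14,10) → add node 13 parent=9 cost=18
19. q=(26,7) nearest=11 d=6 new=(22,10) → add node 14 parent=11 cost=22
20. q=(14,22) nearest=12 d=8 new=(16,16) → add node 15 parent=12 cost=24
21. q=(8,21) nearest=15 d=8 new=(14,18) → add node 16 parent=15 cost=26
22. q=(27,7) nearest=14 d=5 new=(24,8) → add node 17 parent=14 cost=24
23. q=(12,19) nearest=16 d=2 new=(12,19) → add node 18 parent=16 cost=28
24. q=(15,16) nearest=15 d=1 new=(15,16) → add node 19 parent=15 cost=25
25. q=(9,22) nearest=18 d=3 new=(10,21) → blocked by [8,14]×[20,23], reject

Node count: 20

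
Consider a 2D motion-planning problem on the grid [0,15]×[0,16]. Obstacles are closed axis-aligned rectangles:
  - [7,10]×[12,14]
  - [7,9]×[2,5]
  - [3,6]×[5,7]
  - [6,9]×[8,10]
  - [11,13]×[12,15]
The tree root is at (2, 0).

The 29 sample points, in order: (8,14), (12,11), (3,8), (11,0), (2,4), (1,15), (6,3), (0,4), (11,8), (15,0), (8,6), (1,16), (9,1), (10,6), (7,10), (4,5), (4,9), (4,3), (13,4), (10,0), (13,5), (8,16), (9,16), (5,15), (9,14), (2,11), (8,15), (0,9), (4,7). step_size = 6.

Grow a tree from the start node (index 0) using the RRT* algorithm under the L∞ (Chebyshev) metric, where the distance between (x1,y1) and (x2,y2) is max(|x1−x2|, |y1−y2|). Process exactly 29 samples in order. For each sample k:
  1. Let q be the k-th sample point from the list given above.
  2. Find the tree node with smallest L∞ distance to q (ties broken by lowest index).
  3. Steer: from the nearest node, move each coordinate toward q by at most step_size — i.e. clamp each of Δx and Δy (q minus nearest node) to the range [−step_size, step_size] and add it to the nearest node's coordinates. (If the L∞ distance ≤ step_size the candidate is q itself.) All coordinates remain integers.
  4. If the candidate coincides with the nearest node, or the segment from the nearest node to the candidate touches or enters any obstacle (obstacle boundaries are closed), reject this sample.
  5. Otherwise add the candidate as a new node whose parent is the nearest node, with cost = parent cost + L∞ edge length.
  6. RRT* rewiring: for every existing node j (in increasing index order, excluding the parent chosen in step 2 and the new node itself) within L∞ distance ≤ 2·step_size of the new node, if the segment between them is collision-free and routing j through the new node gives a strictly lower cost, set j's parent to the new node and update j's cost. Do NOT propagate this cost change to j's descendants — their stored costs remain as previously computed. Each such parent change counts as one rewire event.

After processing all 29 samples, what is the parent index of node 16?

1. q=(8,14) nearest=0 d=14 new=(8,6) → blocked by [7,9]×[2,5], reject
2. q=(12,11) nearest=0 d=11 new=(8,6) → blocked by [7,9]×[2,5], reject
3. q=(3,8) nearest=0 d=8 new=(3,6) → blocked by [3,6]×[5,7], reject
4. q=(11,0) nearest=0 d=9 new=(8,0) → add node 1 parent=0 cost=6
5. q=(2,4) nearest=0 d=4 new=(2,4) → add node 2 parent=0 cost=4
6. q=(1,15) nearest=2 d=11 new=(1,10) → add node 3 parent=2 cost=10
7. q=(6,3) nearest=1 d=3 new=(6,3) → add node 4 parent=1 cost=9
8. q=(0,4) nearest=2 d=2 new=(0,4) → add node 5 parent=2 cost=6
9. q=(11,8) nearest=4 d=5 new=(11,8) → blocked by [7,9]×[2,5], reject
10. q=(15,0) nearest=1 d=7 new=(14,0) → add node 6 parent=1 cost=12
11. q=(8,6) nearest=4 d=3 new=(8,6) → blocked by [7,9]×[2,5], reject
12. q=(1,16) nearest=3 d=6 new=(1,16) → add node 7 parent=3 cost=16
13. q=(9,1) nearest=1 d=1 new=(9,1) → add node 8 parent=1 cost=7
14. q=(10,6) nearest=4 d=4 new=(10,6) → blocked by [7,9]×[2,5], reject
15. q=(7,10) nearest=2 d=6 new=(7,10) → blocked by [3,6]×[5,7], reject
16. q=(4,5) nearest=2 d=2 new=(4,5) → blocked by [3,6]×[5,7], reject
17. q=(4,9) nearest=3 d=3 new=(4,9) → add node 9 parent=3 cost=13
18. q=(4,3) nearest=2 d=2 new=(4,3) → add node 10 parent=2 cost=6; rewire 4→10 (8<9)
19. q=(13,4) nearest=6 d=4 new=(13,4) → add node 11 parent=6 cost=16
20. q=(10,0) nearest=8 d=1 new=(10,0) → add node 12 parent=8 cost=8; rewire 11→12 (12<16)
21. q=(13,5) nearest=11 d=1 new=(13,5) → add node 13 parent=11 cost=13
22. q=(8,16) nearest=3 d=7 new=(7,16) → add node 14 parent=3 cost=16
23. q=(9,16) nearest=14 d=2 new=(9,16) → add node 15 parent=14 cost=18
24. q=(5,15) nearest=14 d=2 new=(5,15) → add node 16 parent=14 cost=18
25. q=(9,14) nearest=14 d=2 new=(9,14) → blocked by [7,10]×[12,14], reject
26. q=(2,11) nearest=3 d=1 new=(2,11) → add node 17 parent=3 cost=11; rewire 16→17 (15<18)
27. q=(8,15) nearest=14 d=1 new=(8,15) → add node 18 parent=14 cost=17
28. q=(0,9) nearest=3 d=1 new=(0,9) → add node 19 parent=3 cost=11
29. q=(4,7) nearest=9 d=2 new=(4,7) → blocked by [3,6]×[5,7], reject

Parent of node 16: 17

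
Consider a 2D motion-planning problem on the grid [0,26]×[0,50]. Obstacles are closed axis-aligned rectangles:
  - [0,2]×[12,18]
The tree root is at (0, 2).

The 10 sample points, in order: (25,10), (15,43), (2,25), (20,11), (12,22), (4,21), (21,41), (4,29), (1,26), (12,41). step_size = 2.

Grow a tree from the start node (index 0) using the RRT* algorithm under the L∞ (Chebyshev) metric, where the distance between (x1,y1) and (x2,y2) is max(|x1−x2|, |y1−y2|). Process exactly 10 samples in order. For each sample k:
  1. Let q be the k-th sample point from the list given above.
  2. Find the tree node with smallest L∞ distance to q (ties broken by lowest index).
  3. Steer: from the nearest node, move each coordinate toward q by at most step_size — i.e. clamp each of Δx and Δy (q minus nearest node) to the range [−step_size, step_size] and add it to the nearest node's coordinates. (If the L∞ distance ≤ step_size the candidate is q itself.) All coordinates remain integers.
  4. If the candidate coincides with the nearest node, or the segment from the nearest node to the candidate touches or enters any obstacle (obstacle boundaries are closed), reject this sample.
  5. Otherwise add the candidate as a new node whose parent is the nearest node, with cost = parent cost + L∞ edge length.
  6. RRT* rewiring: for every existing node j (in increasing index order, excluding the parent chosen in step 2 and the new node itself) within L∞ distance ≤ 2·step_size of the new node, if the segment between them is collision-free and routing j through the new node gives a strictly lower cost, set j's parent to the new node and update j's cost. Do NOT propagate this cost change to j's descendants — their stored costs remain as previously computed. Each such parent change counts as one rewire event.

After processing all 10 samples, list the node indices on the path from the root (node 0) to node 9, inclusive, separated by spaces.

Path: 0 1 2 3 5 6 7 8 9

1. q=(25,10) nearest=0 d=25 new=(2,4) → add node 1 parent=0 cost=2
2. q=(15,43) nearest=1 d=39 new=(4,6) → add node 2 parent=1 cost=4
3. q=(2,25) nearest=2 d=19 new=(2,8) → add node 3 parent=2 cost=6
4. q=(20,11) nearest=2 d=16 new=(6,8) → add node 4 parent=2 cost=6
5. q=(12,22) nearest=3 d=14 new=(4,10) → add node 5 parent=3 cost=8
6. q=(4,21) nearest=5 d=11 new=(4,12) → add node 6 parent=5 cost=10
7. q=(21,41) nearest=6 d=29 new=(6,14) → add node 7 parent=6 cost=12
8. q=(4,29) nearest=7 d=15 new=(4,16) → add node 8 parent=7 cost=14
9. q=(1,26) nearest=8 d=10 new=(2,18) → blocked by [0,2]×[12,18], reject
10. q=(12,41) nearest=8 d=25 new=(6,18) → add node 9 parent=8 cost=16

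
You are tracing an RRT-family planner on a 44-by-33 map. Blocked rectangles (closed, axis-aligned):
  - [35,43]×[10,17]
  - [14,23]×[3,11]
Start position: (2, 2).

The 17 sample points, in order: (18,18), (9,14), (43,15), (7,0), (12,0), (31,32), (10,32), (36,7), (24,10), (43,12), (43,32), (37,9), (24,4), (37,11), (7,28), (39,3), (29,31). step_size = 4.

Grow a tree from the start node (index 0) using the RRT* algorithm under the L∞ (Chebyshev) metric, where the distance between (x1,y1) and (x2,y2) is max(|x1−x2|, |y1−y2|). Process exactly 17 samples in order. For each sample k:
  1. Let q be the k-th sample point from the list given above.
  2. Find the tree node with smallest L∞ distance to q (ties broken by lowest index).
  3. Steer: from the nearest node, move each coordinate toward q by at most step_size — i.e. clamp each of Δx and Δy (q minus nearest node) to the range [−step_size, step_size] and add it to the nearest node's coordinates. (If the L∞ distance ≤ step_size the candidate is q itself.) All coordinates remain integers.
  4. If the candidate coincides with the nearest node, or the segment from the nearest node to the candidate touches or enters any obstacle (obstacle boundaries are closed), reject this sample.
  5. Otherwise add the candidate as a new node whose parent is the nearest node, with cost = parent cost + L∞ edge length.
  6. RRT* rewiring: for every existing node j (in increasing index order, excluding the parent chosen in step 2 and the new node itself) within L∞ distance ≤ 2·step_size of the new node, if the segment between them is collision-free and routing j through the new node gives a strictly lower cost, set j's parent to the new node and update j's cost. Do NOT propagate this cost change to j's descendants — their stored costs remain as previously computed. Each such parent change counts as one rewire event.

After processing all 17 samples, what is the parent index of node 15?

1. q=(18,18) nearest=0 d=16 new=(6,6) → add node 1 parent=0 cost=4
2. q=(9,14) nearest=1 d=8 new=(9,10) → add node 2 parent=1 cost=8
3. q=(43,15) nearest=2 d=34 new=(13,14) → add node 3 parent=2 cost=12
4. q=(7,0) nearest=0 d=5 new=(6,0) → add node 4 parent=0 cost=4
5. q=(12,0) nearest=1 d=6 new=(10,2) → add node 5 parent=1 cost=8
6. q=(31,32) nearest=3 d=18 new=(17,18) → add node 6 parent=3 cost=16
7. q=(10,32) nearest=6 d=14 new=(13,22) → add node 7 parent=6 cost=20
8. q=(36,7) nearest=6 d=19 new=(21,14) → add node 8 parent=6 cost=20
9. q=(24,10) nearest=8 d=4 new=(24,10) → add node 9 parent=8 cost=24
10. q=(43,12) nearest=9 d=19 new=(28,12) → add node 10 parent=9 cost=28
11. q=(43,32) nearest=10 d=20 new=(32,16) → add node 11 parent=10 cost=32
12. q=(37,9) nearest=11 d=7 new=(36,12) → blocked by [35,43]×[10,17], reject
13. q=(24,4) nearest=9 d=6 new=(24,6) → add node 12 parent=9 cost=28
14. q=(37,11) nearest=11 d=5 new=(36,12) → blocked by [35,43]×[10,17], reject
15. q=(7,28) nearest=7 d=6 new=(9,26) → add node 13 parent=7 cost=24
16. q=(39,3) nearest=10 d=11 new=(32,8) → add node 14 parent=10 cost=32
17. q=(29,31) nearest=6 d=13 new=(21,22) → add node 15 parent=6 cost=20

Parent of node 15: 6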